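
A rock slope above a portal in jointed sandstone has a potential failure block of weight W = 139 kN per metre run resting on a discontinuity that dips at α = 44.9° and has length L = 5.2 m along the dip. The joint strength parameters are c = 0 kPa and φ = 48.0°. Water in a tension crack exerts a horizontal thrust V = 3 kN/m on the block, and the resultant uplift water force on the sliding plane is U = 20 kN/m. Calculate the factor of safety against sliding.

Resolving the block weight along and normal to the plane and applying the Mohr–Coulomb strength on the joint:
N' = W cosα − U − V sinα = 139·cos44.9° − 20 − 3·sin44.9° = 76.3 kN/m
Driving force T = W sinα + V cosα = 139·sin44.9° + 3·cos44.9° = 100.2 kN/m
Resisting force R = c·L + N'·tanφ = 0·5.2 + 76.3·tan48.0° = 0.0 + 84.8 = 84.8 kN/m
FS = R / T = 84.8 / 100.2 = 0.846

FS = 0.85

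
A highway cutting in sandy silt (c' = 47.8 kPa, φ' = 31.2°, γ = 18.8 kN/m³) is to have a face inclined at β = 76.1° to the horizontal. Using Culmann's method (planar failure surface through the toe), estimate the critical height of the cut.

H_c = 28.95 m

Culmann's analysis gives the critical failure plane at α_cr = (β + φ')/2 = (76.1 + 31.2)/2 = 53.6°, and the critical height
H_c = (4c'/γ) · sinβ cosφ' / [1 − cos(β − φ')]
    = (4·47.8/18.8) · sin76.1°·cos31.2° / [1 − cos(44.9°)]
    = 10.170 · 0.9707·0.8554 / [1 − 0.7083]
    = 10.170 · 0.8303 / 0.2917
    = 28.95 m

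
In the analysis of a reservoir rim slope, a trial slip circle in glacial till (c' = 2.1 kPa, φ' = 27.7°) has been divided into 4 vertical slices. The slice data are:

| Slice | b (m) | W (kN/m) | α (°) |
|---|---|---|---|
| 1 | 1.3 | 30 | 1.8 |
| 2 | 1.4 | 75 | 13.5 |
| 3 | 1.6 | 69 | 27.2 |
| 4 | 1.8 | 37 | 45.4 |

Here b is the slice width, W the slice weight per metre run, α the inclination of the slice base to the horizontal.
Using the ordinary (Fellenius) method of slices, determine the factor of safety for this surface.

FS = 1.50

Ordinary method of slices: FS = Σ[c'·Δl_i + (W_i cosα_i)·tanφ'] / Σ W_i sinα_i, with Δl_i = b_i / cosα_i.
Slice 1: Δl = 1.3/cos1.8° = 1.301 m; N'_1 = 30·cos1.8° = 30.0; c'Δl = 2.73; W sinα = 0.9
Slice 2: Δl = 1.4/cos13.5° = 1.440 m; N'_2 = 75·cos13.5° = 72.9; c'Δl = 3.02; W sinα = 17.5
Slice 3: Δl = 1.6/cos27.2° = 1.799 m; N'_3 = 69·cos27.2° = 61.4; c'Δl = 3.78; W sinα = 31.5
Slice 4: Δl = 1.8/cos45.4° = 2.564 m; N'_4 = 37·cos45.4° = 26.0; c'Δl = 5.38; W sinα = 26.3
Σc'Δl = 14.9 kN/m; ΣN' = 190.3 kN/m; ΣW sinα = 76.3 kN/m
Resisting = 14.9 + 190.3·tan27.7° = 14.9 + 99.9 = 114.8 kN/m
FS = 114.8 / 76.3 = 1.504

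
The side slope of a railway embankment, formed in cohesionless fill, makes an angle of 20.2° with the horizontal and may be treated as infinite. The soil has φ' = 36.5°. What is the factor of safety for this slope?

FS = 2.01

For a dry cohesionless infinite slope the factor of safety is FS = tanφ' / tanβ.
FS = tan36.5° / tan20.2° = 0.7400 / 0.3679 = 2.011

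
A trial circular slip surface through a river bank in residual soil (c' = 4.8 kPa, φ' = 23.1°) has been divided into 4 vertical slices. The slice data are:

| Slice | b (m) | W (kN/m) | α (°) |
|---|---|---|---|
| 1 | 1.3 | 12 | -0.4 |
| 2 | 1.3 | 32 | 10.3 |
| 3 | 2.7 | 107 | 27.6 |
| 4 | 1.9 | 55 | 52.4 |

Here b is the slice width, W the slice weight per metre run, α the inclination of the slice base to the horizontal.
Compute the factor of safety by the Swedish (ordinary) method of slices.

FS = 1.17

Ordinary method of slices: FS = Σ[c'·Δl_i + (W_i cosα_i)·tanφ'] / Σ W_i sinα_i, with Δl_i = b_i / cosα_i.
Slice 1: Δl = 1.3/cos(-0.4°) = 1.300 m; N'_1 = 12·cos(-0.4°) = 12.0; c'Δl = 6.24; W sinα = -0.1
Slice 2: Δl = 1.3/cos10.3° = 1.321 m; N'_2 = 32·cos10.3° = 31.5; c'Δl = 6.34; W sinα = 5.7
Slice 3: Δl = 2.7/cos27.6° = 3.047 m; N'_3 = 107·cos27.6° = 94.8; c'Δl = 14.62; W sinα = 49.6
Slice 4: Δl = 1.9/cos52.4° = 3.114 m; N'_4 = 55·cos52.4° = 33.6; c'Δl = 14.95; W sinα = 43.6
Σc'Δl = 42.2 kN/m; ΣN' = 171.9 kN/m; ΣW sinα = 98.8 kN/m
Resisting = 42.2 + 171.9·tan23.1° = 42.2 + 73.3 = 115.5 kN/m
FS = 115.5 / 98.8 = 1.169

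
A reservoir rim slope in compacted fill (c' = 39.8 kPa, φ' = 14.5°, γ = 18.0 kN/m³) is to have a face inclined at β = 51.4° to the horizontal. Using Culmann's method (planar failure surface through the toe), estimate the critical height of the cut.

H_c = 33.41 m

Culmann's analysis gives the critical failure plane at α_cr = (β + φ')/2 = (51.4 + 14.5)/2 = 33.0°, and the critical height
H_c = (4c'/γ) · sinβ cosφ' / [1 − cos(β − φ')]
    = (4·39.8/18.0) · sin51.4°·cos14.5° / [1 − cos(36.9°)]
    = 8.844 · 0.7815·0.9681 / [1 − 0.7997]
    = 8.844 · 0.7566 / 0.2003
    = 33.41 m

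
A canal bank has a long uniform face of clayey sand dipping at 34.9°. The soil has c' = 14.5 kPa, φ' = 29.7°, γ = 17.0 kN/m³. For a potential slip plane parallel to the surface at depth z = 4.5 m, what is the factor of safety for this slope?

For an infinite slope with a slip plane parallel to the surface (no pore pressure): FS = [c' + γz cos²β tanφ'] / [γz sinβ cosβ].
γz = 17.0·4.5 = 76.50 kN/m²
Numerator = 14.5 + 76.50·cos²34.9°·tan29.7° = 14.5 + 76.50·0.6726·0.5704 = 43.851 kPa
Denominator = 76.50·sin34.9°·cos34.9° = 76.50·0.5721·0.8202 = 35.897 kPa
FS = 43.851 / 35.897 = 1.222

FS = 1.22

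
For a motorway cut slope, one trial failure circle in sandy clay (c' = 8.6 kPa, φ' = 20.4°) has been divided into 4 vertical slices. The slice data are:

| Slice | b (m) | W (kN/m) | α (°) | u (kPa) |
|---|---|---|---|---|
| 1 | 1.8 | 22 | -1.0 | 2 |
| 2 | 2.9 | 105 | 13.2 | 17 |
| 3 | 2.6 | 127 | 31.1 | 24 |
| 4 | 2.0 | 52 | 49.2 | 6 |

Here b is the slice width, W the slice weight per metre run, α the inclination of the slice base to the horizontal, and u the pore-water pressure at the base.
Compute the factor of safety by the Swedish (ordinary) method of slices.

FS = 1.08

Ordinary method of slices: FS = Σ[c'·Δl_i + (W_i cosα_i − u_i·Δl_i)·tanφ'] / Σ W_i sinα_i, with Δl_i = b_i / cosα_i.
Slice 1: Δl = 1.8/cos(-1.0°) = 1.800 m; N'_1 = 22·cos(-1.0°) − 2·1.800 = 18.4; c'Δl = 15.48; W sinα = -0.4
Slice 2: Δl = 2.9/cos13.2° = 2.979 m; N'_2 = 105·cos13.2° − 17·2.979 = 51.6; c'Δl = 25.62; W sinα = 24.0
Slice 3: Δl = 2.6/cos31.1° = 3.036 m; N'_3 = 127·cos31.1° − 24·3.036 = 35.9; c'Δl = 26.11; W sinα = 65.6
Slice 4: Δl = 2.0/cos49.2° = 3.061 m; N'_4 = 52·cos49.2° − 6·3.061 = 15.6; c'Δl = 26.32; W sinα = 39.4
Σc'Δl = 93.5 kN/m; ΣN' = 121.5 kN/m; ΣW sinα = 128.6 kN/m
Resisting = 93.5 + 121.5·tan20.4° = 93.5 + 45.2 = 138.7 kN/m
FS = 138.7 / 128.6 = 1.079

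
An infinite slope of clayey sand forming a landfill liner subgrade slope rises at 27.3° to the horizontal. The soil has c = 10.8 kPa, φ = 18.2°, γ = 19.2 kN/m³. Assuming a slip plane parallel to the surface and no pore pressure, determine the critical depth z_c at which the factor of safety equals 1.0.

z_c = 3.80 m

Setting FS = 1.00 in FS = [c + γz cos²β tanφ] / [γz sinβ cosβ] and solving for z:
z = c / [γ cosβ (FS·sinβ − cosβ·tanφ)]
  = 10.8 / [19.2·cos27.3°·(1.00·sin27.3° − cos27.3°·tan18.2°)]
  = 10.8 / [19.2·0.8886·(1.00·0.4586 − 0.8886·0.3288)]
  = 10.8 / 2.8405 = 3.802 m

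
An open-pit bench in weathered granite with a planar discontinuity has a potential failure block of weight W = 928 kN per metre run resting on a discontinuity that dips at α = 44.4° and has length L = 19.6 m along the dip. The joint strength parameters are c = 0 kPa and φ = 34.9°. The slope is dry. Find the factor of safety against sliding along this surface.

FS = 0.71

Resolving the block weight along and normal to the plane and applying the Mohr–Coulomb strength on the joint:
N' = W cosα = 928·cos44.4° = 663.0 kN/m
Driving force T = W sinα = 928·sin44.4° = 649.3 kN/m
Resisting force R = c·L + N'·tanφ = 0·19.6 + 663.0·tan34.9° = 0.0 + 462.5 = 462.5 kN/m
FS = R / T = 462.5 / 649.3 = 0.712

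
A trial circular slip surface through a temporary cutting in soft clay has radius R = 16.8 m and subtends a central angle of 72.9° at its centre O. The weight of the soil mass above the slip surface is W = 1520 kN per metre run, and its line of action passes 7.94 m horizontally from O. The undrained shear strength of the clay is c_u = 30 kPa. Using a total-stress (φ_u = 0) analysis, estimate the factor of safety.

Taking moments about the centre O, the resisting moment is provided by the undrained shear strength acting along the arc:
Arc length L_a = R·θ = 16.8·(72.9°·π/180) = 16.8·1.2723 = 21.38 m
M_R = c_u·L_a·R = 30·21.38·16.8 = 10773.2 kN·m/m
M_D = W·d = 1520·7.94 = 12068.8 kN·m/m
FS = M_R / M_D = 10773.2 / 12068.8 = 0.893

FS = 0.89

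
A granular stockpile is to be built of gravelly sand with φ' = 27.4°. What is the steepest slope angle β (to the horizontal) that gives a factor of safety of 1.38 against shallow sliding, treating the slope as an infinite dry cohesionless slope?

β = 20.6°

For an infinite dry cohesionless slope FS = tanφ'/tanβ, so tanβ = tanφ' / FS.
tanβ = tan27.4° / 1.38 = 0.5184 / 1.38 = 0.3756
β = arctan(0.3756) = 20.59°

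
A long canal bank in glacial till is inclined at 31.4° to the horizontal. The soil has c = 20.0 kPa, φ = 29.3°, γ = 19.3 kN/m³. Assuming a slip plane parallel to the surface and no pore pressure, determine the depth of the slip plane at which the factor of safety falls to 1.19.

Setting FS = 1.19 in FS = [c + γz cos²β tanφ] / [γz sinβ cosβ] and solving for z:
z = c / [γ cosβ (FS·sinβ − cosβ·tanφ)]
  = 20.0 / [19.3·cos31.4°·(1.19·sin31.4° − cos31.4°·tan29.3°)]
  = 20.0 / [19.3·0.8536·(1.19·0.5210 − 0.8536·0.5612)]
  = 20.0 / 2.3230 = 8.610 m

z = 8.61 m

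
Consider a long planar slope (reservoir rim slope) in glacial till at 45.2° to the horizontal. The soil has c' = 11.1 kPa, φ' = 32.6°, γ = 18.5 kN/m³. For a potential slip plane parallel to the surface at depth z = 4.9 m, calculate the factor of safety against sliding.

FS = 0.88

For an infinite slope with a slip plane parallel to the surface (no pore pressure): FS = [c' + γz cos²β tanφ'] / [γz sinβ cosβ].
γz = 18.5·4.9 = 90.65 kN/m²
Numerator = 11.1 + 90.65·cos²45.2°·tan32.6° = 11.1 + 90.65·0.4965·0.6395 = 39.884 kPa
Denominator = 90.65·sin45.2°·cos45.2° = 90.65·0.7096·0.7046 = 45.324 kPa
FS = 39.884 / 45.324 = 0.880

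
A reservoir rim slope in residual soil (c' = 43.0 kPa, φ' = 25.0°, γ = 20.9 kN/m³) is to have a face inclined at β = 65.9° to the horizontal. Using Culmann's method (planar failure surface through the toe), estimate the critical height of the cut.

Culmann's analysis gives the critical failure plane at α_cr = (β + φ')/2 = (65.9 + 25.0)/2 = 45.5°, and the critical height
H_c = (4c'/γ) · sinβ cosφ' / [1 − cos(β − φ')]
    = (4·43.0/20.9) · sin65.9°·cos25.0° / [1 − cos(40.9°)]
    = 8.230 · 0.9128·0.9063 / [1 − 0.7559]
    = 8.230 · 0.8273 / 0.2441
    = 27.89 m

H_c = 27.89 m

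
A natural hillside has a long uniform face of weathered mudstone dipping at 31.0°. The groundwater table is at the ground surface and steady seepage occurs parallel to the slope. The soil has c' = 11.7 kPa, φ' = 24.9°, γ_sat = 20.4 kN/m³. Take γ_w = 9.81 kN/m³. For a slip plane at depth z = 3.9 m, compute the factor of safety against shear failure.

FS = 0.73

With seepage parallel to the slope and the water table at the surface, the effective normal stress on the slip plane uses the buoyant unit weight γ' = γ_sat − γ_w while the driving shear stress uses γ_sat:
FS = [c' + γ' z cos²β tanφ'] / [γ_sat z sinβ cosβ]
γ' = 20.4 − 9.81 = 10.59 kN/m³
Numerator = 11.7 + 10.59·3.9·cos²31.0°·tan24.9° = 11.7 + 10.59·3.9·0.7347·0.4642 = 25.786 kPa
Denominator = 20.4·3.9·sin31.0°·cos31.0° = 20.4·3.9·0.5150·0.8572 = 35.124 kPa
FS = 25.786 / 35.124 = 0.734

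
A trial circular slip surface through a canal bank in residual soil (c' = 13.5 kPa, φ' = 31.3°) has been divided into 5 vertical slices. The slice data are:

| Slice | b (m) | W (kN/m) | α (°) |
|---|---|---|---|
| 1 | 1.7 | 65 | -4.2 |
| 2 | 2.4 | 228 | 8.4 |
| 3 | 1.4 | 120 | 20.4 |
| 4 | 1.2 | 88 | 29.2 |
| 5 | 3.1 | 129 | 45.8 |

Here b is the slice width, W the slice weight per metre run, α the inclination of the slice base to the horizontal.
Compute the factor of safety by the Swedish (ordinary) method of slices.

Ordinary method of slices: FS = Σ[c'·Δl_i + (W_i cosα_i)·tanφ'] / Σ W_i sinα_i, with Δl_i = b_i / cosα_i.
Slice 1: Δl = 1.7/cos(-4.2°) = 1.705 m; N'_1 = 65·cos(-4.2°) = 64.8; c'Δl = 23.01; W sinα = -4.8
Slice 2: Δl = 2.4/cos8.4° = 2.426 m; N'_2 = 228·cos8.4° = 225.6; c'Δl = 32.75; W sinα = 33.3
Slice 3: Δl = 1.4/cos20.4° = 1.494 m; N'_3 = 120·cos20.4° = 112.5; c'Δl = 20.16; W sinα = 41.8
Slice 4: Δl = 1.2/cos29.2° = 1.375 m; N'_4 = 88·cos29.2° = 76.8; c'Δl = 18.56; W sinα = 42.9
Slice 5: Δl = 3.1/cos45.8° = 4.447 m; N'_5 = 129·cos45.8° = 89.9; c'Δl = 60.03; W sinα = 92.5
Σc'Δl = 154.5 kN/m; ΣN' = 569.6 kN/m; ΣW sinα = 205.8 kN/m
Resisting = 154.5 + 569.6·tan31.3° = 154.5 + 346.3 = 500.8 kN/m
FS = 500.8 / 205.8 = 2.434

FS = 2.43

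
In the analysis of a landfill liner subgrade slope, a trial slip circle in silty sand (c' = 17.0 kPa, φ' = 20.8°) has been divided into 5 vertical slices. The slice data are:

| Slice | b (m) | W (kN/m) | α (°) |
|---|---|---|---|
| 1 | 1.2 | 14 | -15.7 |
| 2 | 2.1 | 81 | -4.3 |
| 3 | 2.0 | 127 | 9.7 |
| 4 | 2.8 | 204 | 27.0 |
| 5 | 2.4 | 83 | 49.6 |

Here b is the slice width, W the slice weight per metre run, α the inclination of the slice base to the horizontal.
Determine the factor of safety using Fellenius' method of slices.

FS = 2.27

Ordinary method of slices: FS = Σ[c'·Δl_i + (W_i cosα_i)·tanφ'] / Σ W_i sinα_i, with Δl_i = b_i / cosα_i.
Slice 1: Δl = 1.2/cos(-15.7°) = 1.247 m; N'_1 = 14·cos(-15.7°) = 13.5; c'Δl = 21.19; W sinα = -3.8
Slice 2: Δl = 2.1/cos(-4.3°) = 2.106 m; N'_2 = 81·cos(-4.3°) = 80.8; c'Δl = 35.80; W sinα = -6.1
Slice 3: Δl = 2.0/cos9.7° = 2.029 m; N'_3 = 127·cos9.7° = 125.2; c'Δl = 34.49; W sinα = 21.4
Slice 4: Δl = 2.8/cos27.0° = 3.143 m; N'_4 = 204·cos27.0° = 181.8; c'Δl = 53.42; W sinα = 92.6
Slice 5: Δl = 2.4/cos49.6° = 3.703 m; N'_5 = 83·cos49.6° = 53.8; c'Δl = 62.95; W sinα = 63.2
Σc'Δl = 207.9 kN/m; ΣN' = 455.0 kN/m; ΣW sinα = 167.4 kN/m
Resisting = 207.9 + 455.0·tan20.8° = 207.9 + 172.8 = 380.7 kN/m
FS = 380.7 / 167.4 = 2.275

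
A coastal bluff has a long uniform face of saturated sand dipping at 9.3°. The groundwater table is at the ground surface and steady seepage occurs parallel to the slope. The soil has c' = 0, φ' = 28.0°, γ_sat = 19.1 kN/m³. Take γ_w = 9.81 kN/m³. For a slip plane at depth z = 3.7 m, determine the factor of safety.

With seepage parallel to the slope and the water table at the surface, the effective normal stress on the slip plane uses the buoyant unit weight γ' = γ_sat − γ_w while the driving shear stress uses γ_sat:
FS = [c' + γ' z cos²β tanφ'] / [γ_sat z sinβ cosβ]
(For c' = 0 this reduces to FS = (γ'/γ_sat)·tanφ'/tanβ.)
γ' = 19.1 − 9.81 = 9.29 kN/m³
Numerator = 0.0 + 9.29·3.7·cos²9.3°·tan28.0° = 0.0 + 9.29·3.7·0.9739·0.5317 = 17.799 kPa
Denominator = 19.1·3.7·sin9.3°·cos9.3° = 19.1·3.7·0.1616·0.9869 = 11.270 kPa
FS = 17.799 / 11.270 = 1.579

FS = 1.58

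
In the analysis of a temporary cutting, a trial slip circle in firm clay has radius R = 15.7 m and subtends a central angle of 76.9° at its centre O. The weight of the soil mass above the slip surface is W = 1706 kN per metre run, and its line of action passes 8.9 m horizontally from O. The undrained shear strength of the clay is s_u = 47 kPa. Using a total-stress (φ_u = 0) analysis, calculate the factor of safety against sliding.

Taking moments about the centre O, the resisting moment is provided by the undrained shear strength acting along the arc:
Arc length L_a = R·θ = 15.7·(76.9°·π/180) = 15.7·1.3422 = 21.07 m
M_R = s_u·L_a·R = 47·21.07·15.7 = 15548.9 kN·m/m
M_D = W·d = 1706·8.9 = 15183.4 kN·m/m
FS = M_R / M_D = 15548.9 / 15183.4 = 1.024

FS = 1.02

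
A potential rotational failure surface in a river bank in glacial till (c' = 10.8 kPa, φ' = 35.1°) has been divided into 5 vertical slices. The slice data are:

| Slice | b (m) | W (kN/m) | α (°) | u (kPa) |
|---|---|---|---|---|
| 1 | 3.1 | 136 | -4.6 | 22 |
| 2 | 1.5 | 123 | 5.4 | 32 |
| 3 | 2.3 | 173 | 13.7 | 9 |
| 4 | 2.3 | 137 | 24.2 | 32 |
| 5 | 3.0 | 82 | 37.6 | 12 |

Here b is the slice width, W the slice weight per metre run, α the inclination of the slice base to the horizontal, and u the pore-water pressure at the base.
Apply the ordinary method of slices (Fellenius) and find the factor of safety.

FS = 2.64

Ordinary method of slices: FS = Σ[c'·Δl_i + (W_i cosα_i − u_i·Δl_i)·tanφ'] / Σ W_i sinα_i, with Δl_i = b_i / cosα_i.
Slice 1: Δl = 3.1/cos(-4.6°) = 3.110 m; N'_1 = 136·cos(-4.6°) − 22·3.110 = 67.1; c'Δl = 33.59; W sinα = -10.9
Slice 2: Δl = 1.5/cos5.4° = 1.507 m; N'_2 = 123·cos5.4° − 32·1.507 = 74.2; c'Δl = 16.27; W sinα = 11.6
Slice 3: Δl = 2.3/cos13.7° = 2.367 m; N'_3 = 173·cos13.7° − 9·2.367 = 146.8; c'Δl = 25.57; W sinα = 41.0
Slice 4: Δl = 2.3/cos24.2° = 2.522 m; N'_4 = 137·cos24.2° − 32·2.522 = 44.3; c'Δl = 27.23; W sinα = 56.2
Slice 5: Δl = 3.0/cos37.6° = 3.786 m; N'_5 = 82·cos37.6° − 12·3.786 = 19.5; c'Δl = 40.89; W sinα = 50.0
Σc'Δl = 143.6 kN/m; ΣN' = 352.0 kN/m; ΣW sinα = 147.8 kN/m
Resisting = 143.6 + 352.0·tan35.1° = 143.6 + 247.4 = 390.9 kN/m
FS = 390.9 / 147.8 = 2.644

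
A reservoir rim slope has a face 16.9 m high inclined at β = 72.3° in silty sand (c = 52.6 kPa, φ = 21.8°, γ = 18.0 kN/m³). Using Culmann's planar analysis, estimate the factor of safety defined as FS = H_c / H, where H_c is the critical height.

H_c = (4c/γ) · sinβ cosφ / [1 − cos(β − φ)]
    = (4·52.6/18.0) · sin72.3°·cos21.8° / [1 − cos50.5°]
    = 11.689 · 0.8845 / 0.3639 = 28.41 m
FS = H_c / H = 28.41 / 16.9 = 1.681

FS = 1.68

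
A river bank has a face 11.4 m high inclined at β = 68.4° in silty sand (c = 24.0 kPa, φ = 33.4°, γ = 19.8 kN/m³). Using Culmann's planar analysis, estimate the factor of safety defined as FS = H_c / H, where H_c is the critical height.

H_c = (4c/γ) · sinβ cosφ / [1 − cos(β − φ)]
    = (4·24.0/19.8) · sin68.4°·cos33.4° / [1 − cos35.0°]
    = 4.848 · 0.7762 / 0.1808 = 20.81 m
FS = H_c / H = 20.81 / 11.4 = 1.825

FS = 1.83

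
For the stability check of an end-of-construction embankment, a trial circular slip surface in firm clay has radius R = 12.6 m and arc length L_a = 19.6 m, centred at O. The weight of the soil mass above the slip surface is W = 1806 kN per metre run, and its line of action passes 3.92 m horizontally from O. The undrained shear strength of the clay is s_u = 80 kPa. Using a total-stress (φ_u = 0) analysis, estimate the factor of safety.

Taking moments about the centre O, the resisting moment is provided by the undrained shear strength acting along the arc:
M_R = s_u·L_a·R = 80·19.60·12.6 = 19756.8 kN·m/m
M_D = W·d = 1806·3.92 = 7079.5 kN·m/m
FS = M_R / M_D = 19756.8 / 7079.5 = 2.791

FS = 2.79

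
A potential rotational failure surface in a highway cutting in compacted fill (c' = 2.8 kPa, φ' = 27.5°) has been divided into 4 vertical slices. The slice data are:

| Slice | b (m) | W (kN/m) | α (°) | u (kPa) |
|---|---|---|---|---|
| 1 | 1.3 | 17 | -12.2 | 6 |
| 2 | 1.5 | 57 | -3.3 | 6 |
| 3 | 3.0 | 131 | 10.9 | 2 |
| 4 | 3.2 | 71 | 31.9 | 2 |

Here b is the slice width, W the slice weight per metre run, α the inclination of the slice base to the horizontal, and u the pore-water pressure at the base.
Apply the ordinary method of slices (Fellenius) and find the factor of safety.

Ordinary method of slices: FS = Σ[c'·Δl_i + (W_i cosα_i − u_i·Δl_i)·tanφ'] / Σ W_i sinα_i, with Δl_i = b_i / cosα_i.
Slice 1: Δl = 1.3/cos(-12.2°) = 1.330 m; N'_1 = 17·cos(-12.2°) − 6·1.330 = 8.6; c'Δl = 3.72; W sinα = -3.6
Slice 2: Δl = 1.5/cos(-3.3°) = 1.502 m; N'_2 = 57·cos(-3.3°) − 6·1.502 = 47.9; c'Δl = 4.21; W sinα = -3.3
Slice 3: Δl = 3.0/cos10.9° = 3.055 m; N'_3 = 131·cos10.9° − 2·3.055 = 122.5; c'Δl = 8.55; W sinα = 24.8
Slice 4: Δl = 3.2/cos31.9° = 3.769 m; N'_4 = 71·cos31.9° − 2·3.769 = 52.7; c'Δl = 10.55; W sinα = 37.5
Σc'Δl = 27.0 kN/m; ΣN' = 231.8 kN/m; ΣW sinα = 55.4 kN/m
Resisting = 27.0 + 231.8·tan27.5° = 27.0 + 120.7 = 147.7 kN/m
FS = 147.7 / 55.4 = 2.665

FS = 2.67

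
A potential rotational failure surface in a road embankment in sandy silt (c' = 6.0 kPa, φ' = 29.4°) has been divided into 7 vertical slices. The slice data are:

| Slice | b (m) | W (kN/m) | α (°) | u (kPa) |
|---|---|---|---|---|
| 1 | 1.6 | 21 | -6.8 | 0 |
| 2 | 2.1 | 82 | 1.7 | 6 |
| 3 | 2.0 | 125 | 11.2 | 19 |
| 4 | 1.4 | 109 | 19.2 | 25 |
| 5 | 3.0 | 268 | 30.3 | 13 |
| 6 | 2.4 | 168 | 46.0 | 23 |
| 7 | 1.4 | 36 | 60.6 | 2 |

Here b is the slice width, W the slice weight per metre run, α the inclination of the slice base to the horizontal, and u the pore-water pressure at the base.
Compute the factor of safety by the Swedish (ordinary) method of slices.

Ordinary method of slices: FS = Σ[c'·Δl_i + (W_i cosα_i − u_i·Δl_i)·tanφ'] / Σ W_i sinα_i, with Δl_i = b_i / cosα_i.
Slice 1: Δl = 1.6/cos(-6.8°) = 1.611 m; N'_1 = 21·cos(-6.8°) − 0·1.611 = 20.9; c'Δl = 9.67; W sinα = -2.5
Slice 2: Δl = 2.1/cos1.7° = 2.101 m; N'_2 = 82·cos1.7° − 6·2.101 = 69.4; c'Δl = 12.61; W sinα = 2.4
Slice 3: Δl = 2.0/cos11.2° = 2.039 m; N'_3 = 125·cos11.2° − 19·2.039 = 83.9; c'Δl = 12.23; W sinα = 24.3
Slice 4: Δl = 1.4/cos19.2° = 1.482 m; N'_4 = 109·cos19.2° − 25·1.482 = 65.9; c'Δl = 8.89; W sinα = 35.8
Slice 5: Δl = 3.0/cos30.3° = 3.475 m; N'_5 = 268·cos30.3° − 13·3.475 = 186.2; c'Δl = 20.85; W sinα = 135.2
Slice 6: Δl = 2.4/cos46.0° = 3.455 m; N'_6 = 168·cos46.0° − 23·3.455 = 37.2; c'Δl = 20.73; W sinα = 120.8
Slice 7: Δl = 1.4/cos60.6° = 2.852 m; N'_7 = 36·cos60.6° − 2·2.852 = 12.0; c'Δl = 17.11; W sinα = 31.4
Σc'Δl = 102.1 kN/m; ΣN' = 475.4 kN/m; ΣW sinα = 347.5 kN/m
Resisting = 102.1 + 475.4·tan29.4° = 102.1 + 267.9 = 370.0 kN/m
FS = 370.0 / 347.5 = 1.065

FS = 1.06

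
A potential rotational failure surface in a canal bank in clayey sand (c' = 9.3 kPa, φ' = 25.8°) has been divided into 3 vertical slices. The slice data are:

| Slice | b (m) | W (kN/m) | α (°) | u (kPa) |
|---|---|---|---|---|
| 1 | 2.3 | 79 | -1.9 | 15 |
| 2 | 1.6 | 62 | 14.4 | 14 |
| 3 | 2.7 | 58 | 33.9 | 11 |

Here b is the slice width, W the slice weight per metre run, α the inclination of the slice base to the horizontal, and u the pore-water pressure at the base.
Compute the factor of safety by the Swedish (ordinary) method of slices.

FS = 2.49

Ordinary method of slices: FS = Σ[c'·Δl_i + (W_i cosα_i − u_i·Δl_i)·tanφ'] / Σ W_i sinα_i, with Δl_i = b_i / cosα_i.
Slice 1: Δl = 2.3/cos(-1.9°) = 2.301 m; N'_1 = 79·cos(-1.9°) − 15·2.301 = 44.4; c'Δl = 21.40; W sinα = -2.6
Slice 2: Δl = 1.6/cos14.4° = 1.652 m; N'_2 = 62·cos14.4° − 14·1.652 = 36.9; c'Δl = 15.36; W sinα = 15.4
Slice 3: Δl = 2.7/cos33.9° = 3.253 m; N'_3 = 58·cos33.9° − 11·3.253 = 12.4; c'Δl = 30.25; W sinα = 32.3
Σc'Δl = 67.0 kN/m; ΣN' = 93.7 kN/m; ΣW sinα = 45.1 kN/m
Resisting = 67.0 + 93.7·tan25.8° = 67.0 + 45.3 = 112.3 kN/m
FS = 112.3 / 45.1 = 2.488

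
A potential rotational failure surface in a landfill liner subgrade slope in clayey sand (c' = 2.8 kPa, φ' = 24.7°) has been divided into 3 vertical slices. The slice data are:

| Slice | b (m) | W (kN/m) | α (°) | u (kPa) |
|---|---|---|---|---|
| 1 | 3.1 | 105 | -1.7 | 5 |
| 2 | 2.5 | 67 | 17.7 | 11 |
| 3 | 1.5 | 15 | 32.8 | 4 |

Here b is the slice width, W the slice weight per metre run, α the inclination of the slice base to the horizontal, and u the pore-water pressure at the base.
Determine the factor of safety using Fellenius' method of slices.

Ordinary method of slices: FS = Σ[c'·Δl_i + (W_i cosα_i − u_i·Δl_i)·tanφ'] / Σ W_i sinα_i, with Δl_i = b_i / cosα_i.
Slice 1: Δl = 3.1/cos(-1.7°) = 3.101 m; N'_1 = 105·cos(-1.7°) − 5·3.101 = 89.4; c'Δl = 8.68; W sinα = -3.1
Slice 2: Δl = 2.5/cos17.7° = 2.624 m; N'_2 = 67·cos17.7° − 11·2.624 = 35.0; c'Δl = 7.35; W sinα = 20.4
Slice 3: Δl = 1.5/cos32.8° = 1.785 m; N'_3 = 15·cos32.8° − 4·1.785 = 5.5; c'Δl = 5.00; W sinα = 8.1
Σc'Δl = 21.0 kN/m; ΣN' = 129.9 kN/m; ΣW sinα = 25.4 kN/m
Resisting = 21.0 + 129.9·tan24.7° = 21.0 + 59.7 = 80.8 kN/m
FS = 80.8 / 25.4 = 3.182

FS = 3.18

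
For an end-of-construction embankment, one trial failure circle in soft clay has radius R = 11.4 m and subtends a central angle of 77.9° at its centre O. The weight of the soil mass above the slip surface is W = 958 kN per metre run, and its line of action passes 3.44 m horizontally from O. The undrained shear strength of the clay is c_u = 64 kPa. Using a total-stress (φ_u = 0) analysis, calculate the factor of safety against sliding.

FS = 3.43

Taking moments about the centre O, the resisting moment is provided by the undrained shear strength acting along the arc:
Arc length L_a = R·θ = 11.4·(77.9°·π/180) = 11.4·1.3596 = 15.50 m
M_R = c_u·L_a·R = 64·15.50·11.4 = 11308.5 kN·m/m
M_D = W·d = 958·3.44 = 3295.5 kN·m/m
FS = M_R / M_D = 11308.5 / 3295.5 = 3.431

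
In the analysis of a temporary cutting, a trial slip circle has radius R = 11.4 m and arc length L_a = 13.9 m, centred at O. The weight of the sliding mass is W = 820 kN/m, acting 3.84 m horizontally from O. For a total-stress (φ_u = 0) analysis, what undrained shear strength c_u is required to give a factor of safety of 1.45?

FS = c_u·L_a·R / (W·d), so c_u = FS·W·d / (L_a·R).
c_u = 1.45·820·3.84 / (13.90·11.4) = 4565.8 / 158.46 = 28.81 kPa

c_u = 28.8 kPa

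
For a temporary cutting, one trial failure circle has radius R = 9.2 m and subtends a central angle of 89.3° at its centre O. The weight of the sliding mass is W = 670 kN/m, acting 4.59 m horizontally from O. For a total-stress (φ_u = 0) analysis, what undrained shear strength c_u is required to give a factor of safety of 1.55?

FS = c_u·L_a·R / (W·d), so c_u = FS·W·d / (L_a·R).
Arc length L_a = R·θ = 9.2·(89.3°·π/180) = 9.2·1.5586 = 14.34 m
c_u = 1.55·670·4.59 / (14.34·9.2) = 4766.7 / 131.92 = 36.13 kPa

c_u = 36.1 kPa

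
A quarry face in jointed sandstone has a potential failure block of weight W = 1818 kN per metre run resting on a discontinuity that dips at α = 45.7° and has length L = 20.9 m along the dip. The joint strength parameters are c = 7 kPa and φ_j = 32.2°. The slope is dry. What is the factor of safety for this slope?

FS = 0.73

Resolving the block weight along and normal to the plane and applying the Mohr–Coulomb strength on the joint:
N' = W cosα = 1818·cos45.7° = 1269.7 kN/m
Driving force T = W sinα = 1818·sin45.7° = 1301.1 kN/m
Resisting force R = c·L + N'·tanφ_j = 7·20.9 + 1269.7·tan32.2° = 146.3 + 799.6 = 945.9 kN/m
FS = R / T = 945.9 / 1301.1 = 0.727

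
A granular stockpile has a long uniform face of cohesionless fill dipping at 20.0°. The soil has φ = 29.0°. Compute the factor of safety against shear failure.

For a dry cohesionless infinite slope the factor of safety is FS = tanφ / tanβ.
FS = tan29.0° / tan20.0° = 0.5543 / 0.3640 = 1.523

FS = 1.52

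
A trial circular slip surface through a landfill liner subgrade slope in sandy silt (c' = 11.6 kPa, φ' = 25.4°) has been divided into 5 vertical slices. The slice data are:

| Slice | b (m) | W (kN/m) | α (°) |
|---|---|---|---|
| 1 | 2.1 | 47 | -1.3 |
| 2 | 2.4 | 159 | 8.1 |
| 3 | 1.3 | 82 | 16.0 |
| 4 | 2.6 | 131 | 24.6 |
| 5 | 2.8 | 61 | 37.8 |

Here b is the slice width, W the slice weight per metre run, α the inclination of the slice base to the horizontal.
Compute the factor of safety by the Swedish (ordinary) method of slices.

Ordinary method of slices: FS = Σ[c'·Δl_i + (W_i cosα_i)·tanφ'] / Σ W_i sinα_i, with Δl_i = b_i / cosα_i.
Slice 1: Δl = 2.1/cos(-1.3°) = 2.101 m; N'_1 = 47·cos(-1.3°) = 47.0; c'Δl = 24.37; W sinα = -1.1
Slice 2: Δl = 2.4/cos8.1° = 2.424 m; N'_2 = 159·cos8.1° = 157.4; c'Δl = 28.12; W sinα = 22.4
Slice 3: Δl = 1.3/cos16.0° = 1.352 m; N'_3 = 82·cos16.0° = 78.8; c'Δl = 15.69; W sinα = 22.6
Slice 4: Δl = 2.6/cos24.6° = 2.860 m; N'_4 = 131·cos24.6° = 119.1; c'Δl = 33.17; W sinα = 54.5
Slice 5: Δl = 2.8/cos37.8° = 3.544 m; N'_5 = 61·cos37.8° = 48.2; c'Δl = 41.11; W sinα = 37.4
Σc'Δl = 142.5 kN/m; ΣN' = 450.5 kN/m; ΣW sinα = 135.9 kN/m
Resisting = 142.5 + 450.5·tan25.4° = 142.5 + 213.9 = 356.4 kN/m
FS = 356.4 / 135.9 = 2.623

FS = 2.62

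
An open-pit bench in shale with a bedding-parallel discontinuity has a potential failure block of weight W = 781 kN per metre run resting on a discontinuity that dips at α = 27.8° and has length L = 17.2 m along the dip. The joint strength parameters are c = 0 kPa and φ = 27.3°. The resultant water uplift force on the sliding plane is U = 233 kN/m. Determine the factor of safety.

FS = 0.65

Resolving the block weight along and normal to the plane and applying the Mohr–Coulomb strength on the joint:
N' = W cosα − U = 781·cos27.8° − 233 = 457.9 kN/m
Driving force T = W sinα = 781·sin27.8° = 364.2 kN/m
Resisting force R = c·L + N'·tanφ = 0·17.2 + 457.9·tan27.3° = 0.0 + 236.3 = 236.3 kN/m
FS = R / T = 236.3 / 364.2 = 0.649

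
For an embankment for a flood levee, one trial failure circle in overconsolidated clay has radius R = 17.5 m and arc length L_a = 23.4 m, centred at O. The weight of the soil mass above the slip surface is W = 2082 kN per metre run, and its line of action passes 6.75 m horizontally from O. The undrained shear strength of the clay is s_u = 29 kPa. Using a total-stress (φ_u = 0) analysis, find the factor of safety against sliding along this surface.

Taking moments about the centre O, the resisting moment is provided by the undrained shear strength acting along the arc:
M_R = s_u·L_a·R = 29·23.40·17.5 = 11875.5 kN·m/m
M_D = W·d = 2082·6.75 = 14053.5 kN·m/m
FS = M_R / M_D = 11875.5 / 14053.5 = 0.845

FS = 0.85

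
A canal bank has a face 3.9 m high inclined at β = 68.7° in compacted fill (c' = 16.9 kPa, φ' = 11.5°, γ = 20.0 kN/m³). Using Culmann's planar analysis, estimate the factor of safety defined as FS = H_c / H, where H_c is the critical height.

FS = 1.73

H_c = (4c'/γ) · sinβ cosφ' / [1 − cos(β − φ')]
    = (4·16.9/20.0) · sin68.7°·cos11.5° / [1 − cos57.2°]
    = 3.380 · 0.9130 / 0.4583 = 6.73 m
FS = H_c / H = 6.73 / 3.9 = 1.727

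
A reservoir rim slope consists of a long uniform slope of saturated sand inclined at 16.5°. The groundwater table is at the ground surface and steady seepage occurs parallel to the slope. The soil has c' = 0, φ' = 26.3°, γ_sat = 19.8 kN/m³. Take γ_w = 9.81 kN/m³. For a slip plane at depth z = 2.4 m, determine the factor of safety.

FS = 0.84

With seepage parallel to the slope and the water table at the surface, the effective normal stress on the slip plane uses the buoyant unit weight γ' = γ_sat − γ_w while the driving shear stress uses γ_sat:
FS = [c' + γ' z cos²β tanφ'] / [γ_sat z sinβ cosβ]
(For c' = 0 this reduces to FS = (γ'/γ_sat)·tanφ'/tanβ.)
γ' = 19.8 − 9.81 = 9.99 kN/m³
Numerator = 0.0 + 9.99·2.4·cos²16.5°·tan26.3° = 0.0 + 9.99·2.4·0.9193·0.4942 = 10.894 kPa
Denominator = 19.8·2.4·sin16.5°·cos16.5° = 19.8·2.4·0.2840·0.9588 = 12.941 kPa
FS = 10.894 / 12.941 = 0.842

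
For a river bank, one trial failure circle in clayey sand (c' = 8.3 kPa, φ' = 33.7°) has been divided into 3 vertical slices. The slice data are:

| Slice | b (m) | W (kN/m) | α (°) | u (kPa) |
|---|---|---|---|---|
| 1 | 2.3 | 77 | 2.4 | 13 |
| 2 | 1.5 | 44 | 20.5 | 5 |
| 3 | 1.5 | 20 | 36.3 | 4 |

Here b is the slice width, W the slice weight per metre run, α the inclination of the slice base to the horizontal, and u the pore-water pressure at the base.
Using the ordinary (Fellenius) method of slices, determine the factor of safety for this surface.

Ordinary method of slices: FS = Σ[c'·Δl_i + (W_i cosα_i − u_i·Δl_i)·tanφ'] / Σ W_i sinα_i, with Δl_i = b_i / cosα_i.
Slice 1: Δl = 2.3/cos2.4° = 2.302 m; N'_1 = 77·cos2.4° − 13·2.302 = 47.0; c'Δl = 19.11; W sinα = 3.2
Slice 2: Δl = 1.5/cos20.5° = 1.601 m; N'_2 = 44·cos20.5° − 5·1.601 = 33.2; c'Δl = 13.29; W sinα = 15.4
Slice 3: Δl = 1.5/cos36.3° = 1.861 m; N'_3 = 20·cos36.3° − 4·1.861 = 8.7; c'Δl = 15.45; W sinα = 11.8
Σc'Δl = 47.8 kN/m; ΣN' = 88.9 kN/m; ΣW sinα = 30.5 kN/m
Resisting = 47.8 + 88.9·tan33.7° = 47.8 + 59.3 = 107.1 kN/m
FS = 107.1 / 30.5 = 3.515

FS = 3.52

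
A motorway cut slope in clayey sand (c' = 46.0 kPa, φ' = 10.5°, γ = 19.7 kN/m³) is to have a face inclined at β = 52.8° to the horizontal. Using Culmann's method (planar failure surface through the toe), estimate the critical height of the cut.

Culmann's analysis gives the critical failure plane at α_cr = (β + φ')/2 = (52.8 + 10.5)/2 = 31.6°, and the critical height
H_c = (4c'/γ) · sinβ cosφ' / [1 − cos(β − φ')]
    = (4·46.0/19.7) · sin52.8°·cos10.5° / [1 − cos(42.3°)]
    = 9.340 · 0.7965·0.9833 / [1 − 0.7396]
    = 9.340 · 0.7832 / 0.2604
    = 28.10 m

H_c = 28.10 m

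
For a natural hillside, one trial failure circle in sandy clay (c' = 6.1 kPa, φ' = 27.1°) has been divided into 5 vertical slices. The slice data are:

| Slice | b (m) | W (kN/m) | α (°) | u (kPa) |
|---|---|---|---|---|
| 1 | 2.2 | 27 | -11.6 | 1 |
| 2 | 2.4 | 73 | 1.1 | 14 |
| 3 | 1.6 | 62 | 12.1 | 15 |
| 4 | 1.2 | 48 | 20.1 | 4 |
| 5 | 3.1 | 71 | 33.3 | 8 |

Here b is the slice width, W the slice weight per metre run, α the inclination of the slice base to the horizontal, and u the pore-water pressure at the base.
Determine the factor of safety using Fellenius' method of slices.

Ordinary method of slices: FS = Σ[c'·Δl_i + (W_i cosα_i − u_i·Δl_i)·tanφ'] / Σ W_i sinα_i, with Δl_i = b_i / cosα_i.
Slice 1: Δl = 2.2/cos(-11.6°) = 2.246 m; N'_1 = 27·cos(-11.6°) − 1·2.246 = 24.2; c'Δl = 13.70; W sinα = -5.4
Slice 2: Δl = 2.4/cos1.1° = 2.400 m; N'_2 = 73·cos1.1° − 14·2.400 = 39.4; c'Δl = 14.64; W sinα = 1.4
Slice 3: Δl = 1.6/cos12.1° = 1.636 m; N'_3 = 62·cos12.1° − 15·1.636 = 36.1; c'Δl = 9.98; W sinα = 13.0
Slice 4: Δl = 1.2/cos20.1° = 1.278 m; N'_4 = 48·cos20.1° − 4·1.278 = 40.0; c'Δl = 7.79; W sinα = 16.5
Slice 5: Δl = 3.1/cos33.3° = 3.709 m; N'_5 = 71·cos33.3° − 8·3.709 = 29.7; c'Δl = 22.62; W sinα = 39.0
Σc'Δl = 68.7 kN/m; ΣN' = 169.3 kN/m; ΣW sinα = 64.4 kN/m
Resisting = 68.7 + 169.3·tan27.1° = 68.7 + 86.6 = 155.4 kN/m
FS = 155.4 / 64.4 = 2.411

FS = 2.41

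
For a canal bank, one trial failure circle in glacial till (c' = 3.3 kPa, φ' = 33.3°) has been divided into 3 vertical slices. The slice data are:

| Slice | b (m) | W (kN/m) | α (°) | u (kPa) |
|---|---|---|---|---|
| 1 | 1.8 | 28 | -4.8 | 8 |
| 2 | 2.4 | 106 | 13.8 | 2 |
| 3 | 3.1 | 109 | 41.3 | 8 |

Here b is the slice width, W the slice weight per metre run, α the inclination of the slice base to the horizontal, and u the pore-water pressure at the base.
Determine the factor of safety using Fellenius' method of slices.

FS = 1.40

Ordinary method of slices: FS = Σ[c'·Δl_i + (W_i cosα_i − u_i·Δl_i)·tanφ'] / Σ W_i sinα_i, with Δl_i = b_i / cosα_i.
Slice 1: Δl = 1.8/cos(-4.8°) = 1.806 m; N'_1 = 28·cos(-4.8°) − 8·1.806 = 13.5; c'Δl = 5.96; W sinα = -2.3
Slice 2: Δl = 2.4/cos13.8° = 2.471 m; N'_2 = 106·cos13.8° − 2·2.471 = 98.0; c'Δl = 8.16; W sinα = 25.3
Slice 3: Δl = 3.1/cos41.3° = 4.126 m; N'_3 = 109·cos41.3° − 8·4.126 = 48.9; c'Δl = 13.62; W sinα = 71.9
Σc'Δl = 27.7 kN/m; ΣN' = 160.3 kN/m; ΣW sinα = 94.9 kN/m
Resisting = 27.7 + 160.3·tan33.3° = 27.7 + 105.3 = 133.0 kN/m
FS = 133.0 / 94.9 = 1.402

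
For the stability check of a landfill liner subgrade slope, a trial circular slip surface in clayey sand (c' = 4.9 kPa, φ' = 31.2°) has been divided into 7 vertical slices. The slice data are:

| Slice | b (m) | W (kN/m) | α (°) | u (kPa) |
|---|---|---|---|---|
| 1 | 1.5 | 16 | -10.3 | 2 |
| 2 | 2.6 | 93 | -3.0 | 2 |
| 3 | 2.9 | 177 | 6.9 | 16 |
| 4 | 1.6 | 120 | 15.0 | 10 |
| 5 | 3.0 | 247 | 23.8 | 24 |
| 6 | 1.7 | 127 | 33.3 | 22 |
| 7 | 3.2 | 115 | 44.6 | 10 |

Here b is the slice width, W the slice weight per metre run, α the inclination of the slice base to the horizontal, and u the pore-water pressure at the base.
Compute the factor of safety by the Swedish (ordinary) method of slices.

FS = 1.49

Ordinary method of slices: FS = Σ[c'·Δl_i + (W_i cosα_i − u_i·Δl_i)·tanφ'] / Σ W_i sinα_i, with Δl_i = b_i / cosα_i.
Slice 1: Δl = 1.5/cos(-10.3°) = 1.525 m; N'_1 = 16·cos(-10.3°) − 2·1.525 = 12.7; c'Δl = 7.47; W sinα = -2.9
Slice 2: Δl = 2.6/cos(-3.0°) = 2.604 m; N'_2 = 93·cos(-3.0°) − 2·2.604 = 87.7; c'Δl = 12.76; W sinα = -4.9
Slice 3: Δl = 2.9/cos6.9° = 2.921 m; N'_3 = 177·cos6.9° − 16·2.921 = 129.0; c'Δl = 14.31; W sinα = 21.3
Slice 4: Δl = 1.6/cos15.0° = 1.656 m; N'_4 = 120·cos15.0° − 10·1.656 = 99.3; c'Δl = 8.12; W sinα = 31.1
Slice 5: Δl = 3.0/cos23.8° = 3.279 m; N'_5 = 247·cos23.8° − 24·3.279 = 147.3; c'Δl = 16.07; W sinα = 99.7
Slice 6: Δl = 1.7/cos33.3° = 2.034 m; N'_6 = 127·cos33.3° − 22·2.034 = 61.4; c'Δl = 9.97; W sinα = 69.7
Slice 7: Δl = 3.2/cos44.6° = 4.494 m; N'_7 = 115·cos44.6° − 10·4.494 = 36.9; c'Δl = 22.02; W sinα = 80.7
Σc'Δl = 90.7 kN/m; ΣN' = 574.3 kN/m; ΣW sinα = 294.7 kN/m
Resisting = 90.7 + 574.3·tan31.2° = 90.7 + 347.8 = 438.5 kN/m
FS = 438.5 / 294.7 = 1.488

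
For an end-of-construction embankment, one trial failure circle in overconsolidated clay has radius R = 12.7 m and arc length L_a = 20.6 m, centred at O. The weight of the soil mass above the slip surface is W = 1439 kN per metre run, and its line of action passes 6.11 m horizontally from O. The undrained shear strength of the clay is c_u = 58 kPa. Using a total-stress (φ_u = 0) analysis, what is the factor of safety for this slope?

Taking moments about the centre O, the resisting moment is provided by the undrained shear strength acting along the arc:
M_R = c_u·L_a·R = 58·20.60·12.7 = 15174.0 kN·m/m
M_D = W·d = 1439·6.11 = 8792.3 kN·m/m
FS = M_R / M_D = 15174.0 / 8792.3 = 1.726

FS = 1.73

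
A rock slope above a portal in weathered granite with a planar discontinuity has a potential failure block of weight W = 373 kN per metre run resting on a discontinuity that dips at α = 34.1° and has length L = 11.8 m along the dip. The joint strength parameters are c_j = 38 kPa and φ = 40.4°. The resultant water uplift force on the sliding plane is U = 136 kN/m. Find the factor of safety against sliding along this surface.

FS = 2.85

Resolving the block weight along and normal to the plane and applying the Mohr–Coulomb strength on the joint:
N' = W cosα − U = 373·cos34.1° − 136 = 172.9 kN/m
Driving force T = W sinα = 373·sin34.1° = 209.1 kN/m
Resisting force R = c_j·L + N'·tanφ = 38·11.8 + 172.9·tan40.4° = 448.4 + 147.1 = 595.5 kN/m
FS = R / T = 595.5 / 209.1 = 2.848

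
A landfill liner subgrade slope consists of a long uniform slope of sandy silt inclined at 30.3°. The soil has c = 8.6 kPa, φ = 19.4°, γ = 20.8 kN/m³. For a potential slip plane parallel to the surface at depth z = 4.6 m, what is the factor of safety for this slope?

FS = 0.81

For an infinite slope with a slip plane parallel to the surface (no pore pressure): FS = [c + γz cos²β tanφ] / [γz sinβ cosβ].
γz = 20.8·4.6 = 95.68 kN/m²
Numerator = 8.6 + 95.68·cos²30.3°·tan19.4° = 8.6 + 95.68·0.7455·0.3522 = 33.717 kPa
Denominator = 95.68·sin30.3°·cos30.3° = 95.68·0.5045·0.8634 = 41.679 kPa
FS = 33.717 / 41.679 = 0.809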